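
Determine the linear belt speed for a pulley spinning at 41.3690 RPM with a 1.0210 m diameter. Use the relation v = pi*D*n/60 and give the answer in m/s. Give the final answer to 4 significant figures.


v = pi * 1.0210 * 41.3690 / 60
v = 2.212 m/s


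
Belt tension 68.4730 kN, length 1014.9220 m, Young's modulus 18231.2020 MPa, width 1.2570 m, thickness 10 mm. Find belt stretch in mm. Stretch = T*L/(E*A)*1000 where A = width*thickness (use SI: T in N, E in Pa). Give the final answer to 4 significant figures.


A = 1.2570 * 0.01 = 0.01257 m^2
Stretch = 68.4730*1000 * 1014.9220 / (18231.2020e6 * 0.01257) * 1000
Stretch = 303.3 mm


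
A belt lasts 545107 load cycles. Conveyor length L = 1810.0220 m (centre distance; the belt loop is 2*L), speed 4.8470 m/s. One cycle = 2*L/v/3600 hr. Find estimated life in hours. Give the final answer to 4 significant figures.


cycle_time = 2 * 1810.0220 / 4.8470 / 3600 = 0.207462 hr
life = 545107 * 0.207462 = 113100 hours


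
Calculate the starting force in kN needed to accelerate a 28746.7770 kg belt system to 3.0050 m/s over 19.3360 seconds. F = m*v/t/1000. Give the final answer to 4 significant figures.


F = 28746.7770 * 3.0050 / 19.3360 / 1000
F = 4.468 kN


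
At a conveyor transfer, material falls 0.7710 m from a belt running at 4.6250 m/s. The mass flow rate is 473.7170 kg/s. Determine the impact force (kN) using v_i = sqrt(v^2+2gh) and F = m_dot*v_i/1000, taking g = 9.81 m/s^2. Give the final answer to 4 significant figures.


v_i = sqrt(4.6250^2 + 2*9.81*0.7710) = 6.04298 m/s
F = 473.7170 * 6.04298 / 1000
F = 2.863 kN


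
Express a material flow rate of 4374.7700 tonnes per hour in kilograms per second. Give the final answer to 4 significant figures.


m_dot = 4374.7700 * 1000 / 3600
m_dot = 1215 kg/s


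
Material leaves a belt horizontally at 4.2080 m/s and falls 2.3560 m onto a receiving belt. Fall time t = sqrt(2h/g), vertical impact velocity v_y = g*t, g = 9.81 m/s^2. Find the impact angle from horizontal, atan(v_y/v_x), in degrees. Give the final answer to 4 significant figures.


t = sqrt(2*2.3560/9.81) = 0.693056 s
v_y = 9.81 * 0.693056 = 6.79888 m/s
angle = atan(6.79888 / 4.2080) = 58.25 deg


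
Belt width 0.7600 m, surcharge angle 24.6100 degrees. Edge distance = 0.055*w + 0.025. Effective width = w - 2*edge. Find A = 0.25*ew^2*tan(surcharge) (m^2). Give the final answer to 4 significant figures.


edge = 0.055*0.7600 + 0.025 = 0.0668 m
ew = 0.7600 - 2*0.0668 = 0.6264 m
A = 0.25 * 0.6264^2 * tan(24.6100 deg)
A = 0.04493 m^2


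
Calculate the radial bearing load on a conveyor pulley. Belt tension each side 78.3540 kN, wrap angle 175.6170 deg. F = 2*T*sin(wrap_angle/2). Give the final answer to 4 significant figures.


F = 2 * 78.3540 * sin(175.6170/2 deg)
F = 156.6 kN


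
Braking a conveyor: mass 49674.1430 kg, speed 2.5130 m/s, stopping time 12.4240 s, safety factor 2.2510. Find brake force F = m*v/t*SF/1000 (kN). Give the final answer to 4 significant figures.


F = 49674.1430 * 2.5130 / 12.4240 * 2.2510 / 1000
F = 22.62 kN


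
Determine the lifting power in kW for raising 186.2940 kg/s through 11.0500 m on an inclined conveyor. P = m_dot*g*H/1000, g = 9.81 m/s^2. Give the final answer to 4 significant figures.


P = 186.2940 * 9.81 * 11.0500 / 1000
P = 20.19 kW


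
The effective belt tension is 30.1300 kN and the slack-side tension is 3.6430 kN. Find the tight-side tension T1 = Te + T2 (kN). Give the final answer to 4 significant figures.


T1 = Te + T2 = 30.1300 + 3.6430
T1 = 33.77 kN


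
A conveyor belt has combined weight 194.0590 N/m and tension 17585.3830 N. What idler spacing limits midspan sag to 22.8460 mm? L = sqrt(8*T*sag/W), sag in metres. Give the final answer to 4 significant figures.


sag = 22.8460/1000 = 0.022846 m
L = sqrt(8 * 17585.3830 * 0.022846 / 194.0590)
L = 4.070 m


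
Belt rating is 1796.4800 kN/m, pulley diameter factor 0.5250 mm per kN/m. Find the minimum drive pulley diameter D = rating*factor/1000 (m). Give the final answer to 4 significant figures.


D = 1796.4800 * 0.5250 / 1000
D = 0.9432 m


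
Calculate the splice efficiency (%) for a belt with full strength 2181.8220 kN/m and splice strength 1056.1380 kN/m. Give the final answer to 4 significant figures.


Eff = 1056.1380 / 2181.8220 * 100
Eff = 48.41 %


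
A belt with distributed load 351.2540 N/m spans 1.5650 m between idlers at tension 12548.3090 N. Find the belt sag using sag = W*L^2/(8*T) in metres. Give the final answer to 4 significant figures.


sag = 351.2540 * 1.5650^2 / (8 * 12548.3090)
sag = 0.008570 m


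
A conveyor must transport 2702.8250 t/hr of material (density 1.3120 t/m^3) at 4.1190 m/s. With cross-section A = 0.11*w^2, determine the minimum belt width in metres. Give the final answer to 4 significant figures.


A_req = 2702.8250 / (4.1190 * 1.3120 * 3600) = 0.138928 m^2
w = sqrt(0.138928 / 0.11)
w = 1.124 m


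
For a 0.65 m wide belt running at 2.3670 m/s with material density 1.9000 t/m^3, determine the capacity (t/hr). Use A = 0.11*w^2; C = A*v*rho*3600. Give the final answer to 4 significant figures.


A = 0.11 * 0.65^2 = 0.046475 m^2
C = 0.046475 * 2.3670 * 1.9000 * 3600
C = 752.4 t/hr


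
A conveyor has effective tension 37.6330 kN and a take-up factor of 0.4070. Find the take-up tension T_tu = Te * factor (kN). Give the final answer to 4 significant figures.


T_tu = 37.6330 * 0.4070
T_tu = 15.32 kN


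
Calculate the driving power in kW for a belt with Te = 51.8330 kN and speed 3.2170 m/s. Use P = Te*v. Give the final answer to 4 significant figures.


P = Te * v = 51.8330 * 3.2170
P = 166.7 kW


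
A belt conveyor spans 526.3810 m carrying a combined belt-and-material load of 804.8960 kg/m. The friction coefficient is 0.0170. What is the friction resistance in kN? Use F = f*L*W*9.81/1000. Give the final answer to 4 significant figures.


F = 0.0170 * 526.3810 * 804.8960 * 9.81 / 1000
F = 70.66 kN


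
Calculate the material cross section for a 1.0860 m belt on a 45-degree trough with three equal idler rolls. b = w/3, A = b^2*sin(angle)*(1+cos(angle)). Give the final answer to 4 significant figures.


b = 1.0860/3 = 0.362 m
A = 0.362^2 * sin(45 deg) * (1 + cos(45 deg))
A = 0.1582 m^2


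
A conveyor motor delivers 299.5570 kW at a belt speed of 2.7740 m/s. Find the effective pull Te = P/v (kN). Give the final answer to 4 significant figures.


Te = P / v = 299.5570 / 2.7740
Te = 108.0 kN


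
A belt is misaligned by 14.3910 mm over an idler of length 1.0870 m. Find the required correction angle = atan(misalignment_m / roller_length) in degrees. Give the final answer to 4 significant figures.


misalign_m = 14.3910 / 1000 = 0.014391 m
angle = atan(0.014391 / 1.0870)
angle = 0.7585 deg


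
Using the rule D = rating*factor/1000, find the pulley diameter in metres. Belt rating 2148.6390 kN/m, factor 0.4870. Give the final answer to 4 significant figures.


D = 2148.6390 * 0.4870 / 1000
D = 1.046 m


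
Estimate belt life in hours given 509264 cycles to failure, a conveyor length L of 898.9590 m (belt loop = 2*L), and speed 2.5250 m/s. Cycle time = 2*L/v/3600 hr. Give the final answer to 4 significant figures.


cycle_time = 2 * 898.9590 / 2.5250 / 3600 = 0.197791 hr
life = 509264 * 0.197791 = 100700 hours


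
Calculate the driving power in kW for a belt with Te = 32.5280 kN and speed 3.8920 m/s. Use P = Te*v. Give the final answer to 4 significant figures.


P = Te * v = 32.5280 * 3.8920
P = 126.6 kW


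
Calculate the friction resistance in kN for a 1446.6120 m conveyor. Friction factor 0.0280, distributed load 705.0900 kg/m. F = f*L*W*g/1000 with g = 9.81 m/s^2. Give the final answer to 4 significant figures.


F = 0.0280 * 1446.6120 * 705.0900 * 9.81 / 1000
F = 280.2 kN


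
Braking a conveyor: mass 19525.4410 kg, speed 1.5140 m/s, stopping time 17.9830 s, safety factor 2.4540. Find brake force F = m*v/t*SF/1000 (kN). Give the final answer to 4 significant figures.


F = 19525.4410 * 1.5140 / 17.9830 * 2.4540 / 1000
F = 4.034 kN


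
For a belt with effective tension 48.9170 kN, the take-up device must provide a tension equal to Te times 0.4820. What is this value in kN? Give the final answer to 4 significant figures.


T_tu = 48.9170 * 0.4820
T_tu = 23.58 kN


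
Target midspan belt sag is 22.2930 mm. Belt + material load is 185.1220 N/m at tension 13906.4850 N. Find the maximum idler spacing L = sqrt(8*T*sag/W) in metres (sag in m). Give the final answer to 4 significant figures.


sag = 22.2930/1000 = 0.022293 m
L = sqrt(8 * 13906.4850 * 0.022293 / 185.1220)
L = 3.660 m


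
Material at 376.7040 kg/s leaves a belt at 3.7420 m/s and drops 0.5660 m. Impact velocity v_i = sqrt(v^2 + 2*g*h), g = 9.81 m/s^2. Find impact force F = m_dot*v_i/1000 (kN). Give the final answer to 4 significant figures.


v_i = sqrt(3.7420^2 + 2*9.81*0.5660) = 5.01074 m/s
F = 376.7040 * 5.01074 / 1000
F = 1.888 kN


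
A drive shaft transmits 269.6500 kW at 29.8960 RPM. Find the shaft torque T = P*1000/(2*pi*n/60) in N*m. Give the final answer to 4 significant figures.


omega = 2*pi*29.8960/60 = 3.1307 rad/s
T = 269.6500*1000 / 3.1307
T = 86130 N*m


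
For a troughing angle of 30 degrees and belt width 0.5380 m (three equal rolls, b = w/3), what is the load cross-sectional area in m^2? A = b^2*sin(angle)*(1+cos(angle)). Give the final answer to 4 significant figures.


b = 0.5380/3 = 0.179333 m
A = 0.179333^2 * sin(30 deg) * (1 + cos(30 deg))
A = 0.03001 m^2


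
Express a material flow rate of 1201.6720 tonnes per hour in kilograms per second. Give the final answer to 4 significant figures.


m_dot = 1201.6720 * 1000 / 3600
m_dot = 333.8 kg/s


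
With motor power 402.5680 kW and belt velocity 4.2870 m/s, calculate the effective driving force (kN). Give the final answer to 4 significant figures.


Te = P / v = 402.5680 / 4.2870
Te = 93.90 kN


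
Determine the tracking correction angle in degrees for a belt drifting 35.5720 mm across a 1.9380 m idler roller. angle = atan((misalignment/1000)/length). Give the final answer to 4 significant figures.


misalign_m = 35.5720 / 1000 = 0.035572 m
angle = atan(0.035572 / 1.9380)
angle = 1.052 deg


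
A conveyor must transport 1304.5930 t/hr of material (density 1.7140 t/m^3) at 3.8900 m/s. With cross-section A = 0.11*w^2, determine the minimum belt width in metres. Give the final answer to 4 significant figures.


A_req = 1304.5930 / (3.8900 * 1.7140 * 3600) = 0.0543516 m^2
w = sqrt(0.0543516 / 0.11)
w = 0.7029 m


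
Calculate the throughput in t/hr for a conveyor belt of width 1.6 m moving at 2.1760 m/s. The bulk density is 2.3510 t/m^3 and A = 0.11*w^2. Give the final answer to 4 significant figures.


A = 0.11 * 1.6^2 = 0.2816 m^2
C = 0.2816 * 2.1760 * 2.3510 * 3600
C = 5186 t/hr


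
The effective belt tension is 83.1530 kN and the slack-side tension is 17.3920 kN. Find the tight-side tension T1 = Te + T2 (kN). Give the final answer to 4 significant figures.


T1 = Te + T2 = 83.1530 + 17.3920
T1 = 100.5 kN


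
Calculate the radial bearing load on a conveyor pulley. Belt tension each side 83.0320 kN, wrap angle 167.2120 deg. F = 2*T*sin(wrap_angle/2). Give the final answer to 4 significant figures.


F = 2 * 83.0320 * sin(167.2120/2 deg)
F = 165.0 kN


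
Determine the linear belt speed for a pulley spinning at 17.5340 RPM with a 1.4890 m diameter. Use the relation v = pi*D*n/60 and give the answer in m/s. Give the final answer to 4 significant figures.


v = pi * 1.4890 * 17.5340 / 60
v = 1.367 m/s


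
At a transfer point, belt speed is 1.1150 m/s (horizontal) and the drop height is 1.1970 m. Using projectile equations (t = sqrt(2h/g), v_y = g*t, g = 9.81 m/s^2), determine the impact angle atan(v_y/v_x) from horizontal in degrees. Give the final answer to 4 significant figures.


t = sqrt(2*1.1970/9.81) = 0.494001 s
v_y = 9.81 * 0.494001 = 4.84615 m/s
angle = atan(4.84615 / 1.1150) = 77.04 deg


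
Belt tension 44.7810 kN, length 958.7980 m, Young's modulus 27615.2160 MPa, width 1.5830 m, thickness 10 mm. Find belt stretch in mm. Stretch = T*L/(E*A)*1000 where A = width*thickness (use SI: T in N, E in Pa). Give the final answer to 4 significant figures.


A = 1.5830 * 0.01 = 0.01583 m^2
Stretch = 44.7810*1000 * 958.7980 / (27615.2160e6 * 0.01583) * 1000
Stretch = 98.22 mm


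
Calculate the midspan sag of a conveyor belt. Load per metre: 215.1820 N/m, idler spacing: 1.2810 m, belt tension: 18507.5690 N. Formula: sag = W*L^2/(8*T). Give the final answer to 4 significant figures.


sag = 215.1820 * 1.2810^2 / (8 * 18507.5690)
sag = 0.002385 m


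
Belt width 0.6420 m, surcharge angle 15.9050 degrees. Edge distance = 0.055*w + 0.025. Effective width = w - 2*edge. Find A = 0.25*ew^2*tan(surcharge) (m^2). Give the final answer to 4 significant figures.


edge = 0.055*0.6420 + 0.025 = 0.06031 m
ew = 0.6420 - 2*0.06031 = 0.52138 m
A = 0.25 * 0.52138^2 * tan(15.9050 deg)
A = 0.01937 m^2


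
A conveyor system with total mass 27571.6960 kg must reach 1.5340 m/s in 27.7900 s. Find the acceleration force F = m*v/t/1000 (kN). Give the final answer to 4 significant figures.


F = 27571.6960 * 1.5340 / 27.7900 / 1000
F = 1.522 kN


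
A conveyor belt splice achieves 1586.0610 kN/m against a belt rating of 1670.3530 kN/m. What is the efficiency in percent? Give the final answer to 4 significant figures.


Eff = 1586.0610 / 1670.3530 * 100
Eff = 94.95 %


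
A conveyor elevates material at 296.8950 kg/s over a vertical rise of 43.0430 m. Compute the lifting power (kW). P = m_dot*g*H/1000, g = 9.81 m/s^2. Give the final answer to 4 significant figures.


P = 296.8950 * 9.81 * 43.0430 / 1000
P = 125.4 kW


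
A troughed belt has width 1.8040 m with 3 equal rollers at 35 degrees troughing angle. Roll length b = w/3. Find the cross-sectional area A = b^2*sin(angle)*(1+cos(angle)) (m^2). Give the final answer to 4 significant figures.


b = 1.8040/3 = 0.601333 m
A = 0.601333^2 * sin(35 deg) * (1 + cos(35 deg))
A = 0.3773 m^2


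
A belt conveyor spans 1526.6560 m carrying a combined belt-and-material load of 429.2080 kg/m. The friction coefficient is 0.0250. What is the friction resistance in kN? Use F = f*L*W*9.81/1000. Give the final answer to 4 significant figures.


F = 0.0250 * 1526.6560 * 429.2080 * 9.81 / 1000
F = 160.7 kN


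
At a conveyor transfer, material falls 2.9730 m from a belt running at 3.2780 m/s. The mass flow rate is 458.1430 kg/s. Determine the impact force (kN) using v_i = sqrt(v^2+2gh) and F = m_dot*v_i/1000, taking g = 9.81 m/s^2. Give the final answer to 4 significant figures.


v_i = sqrt(3.2780^2 + 2*9.81*2.9730) = 8.31117 m/s
F = 458.1430 * 8.31117 / 1000
F = 3.808 kN


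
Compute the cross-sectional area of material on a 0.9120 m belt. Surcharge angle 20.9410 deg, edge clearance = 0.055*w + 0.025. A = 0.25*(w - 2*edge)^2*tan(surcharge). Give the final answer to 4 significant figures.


edge = 0.055*0.9120 + 0.025 = 0.07516 m
ew = 0.9120 - 2*0.07516 = 0.76168 m
A = 0.25 * 0.76168^2 * tan(20.9410 deg)
A = 0.05550 m^2


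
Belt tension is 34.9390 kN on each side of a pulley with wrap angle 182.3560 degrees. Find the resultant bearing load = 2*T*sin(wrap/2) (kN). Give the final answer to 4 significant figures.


F = 2 * 34.9390 * sin(182.3560/2 deg)
F = 69.86 kN


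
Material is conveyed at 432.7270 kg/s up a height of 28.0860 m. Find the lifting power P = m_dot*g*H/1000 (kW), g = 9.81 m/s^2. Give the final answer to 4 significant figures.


P = 432.7270 * 9.81 * 28.0860 / 1000
P = 119.2 kW


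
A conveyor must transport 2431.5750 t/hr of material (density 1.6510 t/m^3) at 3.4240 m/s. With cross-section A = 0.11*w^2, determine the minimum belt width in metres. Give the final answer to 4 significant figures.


A_req = 2431.5750 / (3.4240 * 1.6510 * 3600) = 0.119483 m^2
w = sqrt(0.119483 / 0.11)
w = 1.042 m


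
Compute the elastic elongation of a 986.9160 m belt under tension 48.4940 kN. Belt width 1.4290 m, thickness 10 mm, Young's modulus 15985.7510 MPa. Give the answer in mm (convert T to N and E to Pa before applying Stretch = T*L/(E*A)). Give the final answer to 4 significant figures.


A = 1.4290 * 0.01 = 0.01429 m^2
Stretch = 48.4940*1000 * 986.9160 / (15985.7510e6 * 0.01429) * 1000
Stretch = 209.5 mm


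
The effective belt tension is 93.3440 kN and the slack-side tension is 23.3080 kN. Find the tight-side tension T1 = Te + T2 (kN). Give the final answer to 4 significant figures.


T1 = Te + T2 = 93.3440 + 23.3080
T1 = 116.7 kN


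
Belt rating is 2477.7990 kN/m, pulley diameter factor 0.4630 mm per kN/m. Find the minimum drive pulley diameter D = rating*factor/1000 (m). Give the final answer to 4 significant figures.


D = 2477.7990 * 0.4630 / 1000
D = 1.147 m


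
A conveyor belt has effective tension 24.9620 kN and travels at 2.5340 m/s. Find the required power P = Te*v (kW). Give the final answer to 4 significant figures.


P = Te * v = 24.9620 * 2.5340
P = 63.25 kW


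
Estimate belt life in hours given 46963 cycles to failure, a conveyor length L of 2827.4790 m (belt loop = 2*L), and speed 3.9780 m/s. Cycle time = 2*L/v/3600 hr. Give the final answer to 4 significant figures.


cycle_time = 2 * 2827.4790 / 3.9780 / 3600 = 0.394877 hr
life = 46963 * 0.394877 = 18540 hours


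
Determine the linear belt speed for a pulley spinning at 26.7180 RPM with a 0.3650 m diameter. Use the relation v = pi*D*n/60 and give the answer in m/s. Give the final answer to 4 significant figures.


v = pi * 0.3650 * 26.7180 / 60
v = 0.5106 m/s


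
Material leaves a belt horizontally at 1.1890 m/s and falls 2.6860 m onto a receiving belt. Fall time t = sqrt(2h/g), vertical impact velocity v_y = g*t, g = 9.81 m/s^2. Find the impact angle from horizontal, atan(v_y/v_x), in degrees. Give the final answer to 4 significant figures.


t = sqrt(2*2.6860/9.81) = 0.740003 s
v_y = 9.81 * 0.740003 = 7.25943 m/s
angle = atan(7.25943 / 1.1890) = 80.70 deg


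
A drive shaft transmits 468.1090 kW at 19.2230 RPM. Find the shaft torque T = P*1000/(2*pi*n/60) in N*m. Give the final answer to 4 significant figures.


omega = 2*pi*19.2230/60 = 2.01303 rad/s
T = 468.1090*1000 / 2.01303
T = 232500 N*m


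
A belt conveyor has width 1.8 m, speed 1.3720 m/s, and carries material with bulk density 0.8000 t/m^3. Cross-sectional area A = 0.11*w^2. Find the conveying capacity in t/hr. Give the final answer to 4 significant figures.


A = 0.11 * 1.8^2 = 0.3564 m^2
C = 0.3564 * 1.3720 * 0.8000 * 3600
C = 1408 t/hr


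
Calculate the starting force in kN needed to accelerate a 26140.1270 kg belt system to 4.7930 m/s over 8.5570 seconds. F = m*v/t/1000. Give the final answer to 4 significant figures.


F = 26140.1270 * 4.7930 / 8.5570 / 1000
F = 14.64 kN


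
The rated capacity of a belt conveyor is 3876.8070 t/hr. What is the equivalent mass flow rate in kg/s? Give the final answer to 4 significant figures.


m_dot = 3876.8070 * 1000 / 3600
m_dot = 1077 kg/s


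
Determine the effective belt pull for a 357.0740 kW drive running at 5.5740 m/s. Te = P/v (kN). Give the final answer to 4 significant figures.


Te = P / v = 357.0740 / 5.5740
Te = 64.06 kN


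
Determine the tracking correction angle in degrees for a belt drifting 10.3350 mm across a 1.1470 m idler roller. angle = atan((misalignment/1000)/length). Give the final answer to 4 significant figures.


misalign_m = 10.3350 / 1000 = 0.010335 m
angle = atan(0.010335 / 1.1470)
angle = 0.5162 deg


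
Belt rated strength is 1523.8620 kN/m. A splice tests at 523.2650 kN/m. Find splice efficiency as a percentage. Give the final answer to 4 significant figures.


Eff = 523.2650 / 1523.8620 * 100
Eff = 34.34 %


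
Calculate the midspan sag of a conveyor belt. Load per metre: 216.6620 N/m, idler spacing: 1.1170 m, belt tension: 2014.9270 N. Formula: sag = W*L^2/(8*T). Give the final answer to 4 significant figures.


sag = 216.6620 * 1.1170^2 / (8 * 2014.9270)
sag = 0.01677 m


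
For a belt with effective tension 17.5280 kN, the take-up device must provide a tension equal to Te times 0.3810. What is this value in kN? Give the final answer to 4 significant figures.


T_tu = 17.5280 * 0.3810
T_tu = 6.678 kN


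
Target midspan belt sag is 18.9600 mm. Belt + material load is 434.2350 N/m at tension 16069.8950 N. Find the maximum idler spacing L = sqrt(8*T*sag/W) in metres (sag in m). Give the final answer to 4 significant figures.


sag = 18.9600/1000 = 0.018960 m
L = sqrt(8 * 16069.8950 * 0.018960 / 434.2350)
L = 2.369 m


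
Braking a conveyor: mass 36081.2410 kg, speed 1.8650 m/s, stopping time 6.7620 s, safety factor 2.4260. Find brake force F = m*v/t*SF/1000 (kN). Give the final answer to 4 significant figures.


F = 36081.2410 * 1.8650 / 6.7620 * 2.4260 / 1000
F = 24.14 kN


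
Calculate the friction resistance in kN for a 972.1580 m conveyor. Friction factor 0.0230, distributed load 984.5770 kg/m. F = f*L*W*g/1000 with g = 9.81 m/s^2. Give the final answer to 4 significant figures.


F = 0.0230 * 972.1580 * 984.5770 * 9.81 / 1000
F = 216.0 kN


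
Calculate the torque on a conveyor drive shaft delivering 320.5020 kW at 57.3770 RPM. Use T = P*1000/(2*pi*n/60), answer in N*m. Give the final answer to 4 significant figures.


omega = 2*pi*57.3770/60 = 6.00851 rad/s
T = 320.5020*1000 / 6.00851
T = 53340 N*m


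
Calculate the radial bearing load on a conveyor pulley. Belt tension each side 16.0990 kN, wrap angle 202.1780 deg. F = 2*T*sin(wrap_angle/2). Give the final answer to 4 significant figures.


F = 2 * 16.0990 * sin(202.1780/2 deg)
F = 31.60 kN


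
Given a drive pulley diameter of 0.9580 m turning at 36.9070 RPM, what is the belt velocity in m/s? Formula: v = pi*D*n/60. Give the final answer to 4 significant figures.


v = pi * 0.9580 * 36.9070 / 60
v = 1.851 m/s


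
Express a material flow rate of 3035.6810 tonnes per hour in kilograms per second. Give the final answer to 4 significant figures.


m_dot = 3035.6810 * 1000 / 3600
m_dot = 843.2 kg/s


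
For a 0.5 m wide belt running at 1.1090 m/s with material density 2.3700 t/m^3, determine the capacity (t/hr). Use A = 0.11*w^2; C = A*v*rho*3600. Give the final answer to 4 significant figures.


A = 0.11 * 0.5^2 = 0.0275 m^2
C = 0.0275 * 1.1090 * 2.3700 * 3600
C = 260.2 t/hr


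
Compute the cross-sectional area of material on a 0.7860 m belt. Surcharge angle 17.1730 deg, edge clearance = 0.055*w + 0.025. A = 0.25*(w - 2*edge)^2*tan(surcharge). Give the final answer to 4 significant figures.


edge = 0.055*0.7860 + 0.025 = 0.06823 m
ew = 0.7860 - 2*0.06823 = 0.64954 m
A = 0.25 * 0.64954^2 * tan(17.1730 deg)
A = 0.03260 m^2


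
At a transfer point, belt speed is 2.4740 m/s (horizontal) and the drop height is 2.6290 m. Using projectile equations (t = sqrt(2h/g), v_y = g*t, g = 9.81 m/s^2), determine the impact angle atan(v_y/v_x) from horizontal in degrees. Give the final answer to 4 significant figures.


t = sqrt(2*2.6290/9.81) = 0.732109 s
v_y = 9.81 * 0.732109 = 7.18199 m/s
angle = atan(7.18199 / 2.4740) = 70.99 deg


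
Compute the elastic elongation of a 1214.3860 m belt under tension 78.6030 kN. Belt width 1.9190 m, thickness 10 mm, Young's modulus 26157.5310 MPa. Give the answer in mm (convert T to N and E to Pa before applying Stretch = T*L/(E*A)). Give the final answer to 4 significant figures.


A = 1.9190 * 0.01 = 0.01919 m^2
Stretch = 78.6030*1000 * 1214.3860 / (26157.5310e6 * 0.01919) * 1000
Stretch = 190.2 mm


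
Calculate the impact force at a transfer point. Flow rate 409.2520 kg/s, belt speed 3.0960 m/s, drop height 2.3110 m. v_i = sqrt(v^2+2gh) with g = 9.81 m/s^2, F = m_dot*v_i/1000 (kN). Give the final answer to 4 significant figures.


v_i = sqrt(3.0960^2 + 2*9.81*2.3110) = 7.41128 m/s
F = 409.2520 * 7.41128 / 1000
F = 3.033 kN


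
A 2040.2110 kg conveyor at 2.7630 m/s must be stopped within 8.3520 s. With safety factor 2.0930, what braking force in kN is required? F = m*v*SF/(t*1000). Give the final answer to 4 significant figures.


F = 2040.2110 * 2.7630 / 8.3520 * 2.0930 / 1000
F = 1.413 kN


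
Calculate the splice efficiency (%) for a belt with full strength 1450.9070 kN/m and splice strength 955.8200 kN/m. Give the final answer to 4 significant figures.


Eff = 955.8200 / 1450.9070 * 100
Eff = 65.88 %


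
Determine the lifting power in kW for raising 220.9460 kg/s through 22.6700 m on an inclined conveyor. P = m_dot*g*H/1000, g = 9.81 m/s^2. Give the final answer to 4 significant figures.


P = 220.9460 * 9.81 * 22.6700 / 1000
P = 49.14 kW


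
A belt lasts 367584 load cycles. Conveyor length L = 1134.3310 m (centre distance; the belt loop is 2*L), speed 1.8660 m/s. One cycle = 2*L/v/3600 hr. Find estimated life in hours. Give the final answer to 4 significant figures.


cycle_time = 2 * 1134.3310 / 1.8660 / 3600 = 0.337719 hr
life = 367584 * 0.337719 = 124100 hours


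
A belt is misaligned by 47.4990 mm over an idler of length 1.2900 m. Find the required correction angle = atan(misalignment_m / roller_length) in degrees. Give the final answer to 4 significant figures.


misalign_m = 47.4990 / 1000 = 0.047499 m
angle = atan(0.047499 / 1.2900)
angle = 2.109 deg


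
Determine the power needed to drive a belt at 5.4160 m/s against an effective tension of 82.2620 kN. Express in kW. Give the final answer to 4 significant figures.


P = Te * v = 82.2620 * 5.4160
P = 445.5 kW


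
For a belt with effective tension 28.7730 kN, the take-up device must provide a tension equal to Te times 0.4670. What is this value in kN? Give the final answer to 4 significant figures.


T_tu = 28.7730 * 0.4670
T_tu = 13.44 kN


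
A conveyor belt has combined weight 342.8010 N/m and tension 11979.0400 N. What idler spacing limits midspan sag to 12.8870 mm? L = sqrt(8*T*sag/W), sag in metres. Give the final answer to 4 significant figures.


sag = 12.8870/1000 = 0.012887 m
L = sqrt(8 * 11979.0400 * 0.012887 / 342.8010)
L = 1.898 m


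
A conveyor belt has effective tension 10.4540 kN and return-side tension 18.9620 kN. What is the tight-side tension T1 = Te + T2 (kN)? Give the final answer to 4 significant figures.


T1 = Te + T2 = 10.4540 + 18.9620
T1 = 29.42 kN


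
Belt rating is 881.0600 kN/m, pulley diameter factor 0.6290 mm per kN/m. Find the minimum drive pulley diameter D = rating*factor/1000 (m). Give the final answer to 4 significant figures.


D = 881.0600 * 0.6290 / 1000
D = 0.5542 m


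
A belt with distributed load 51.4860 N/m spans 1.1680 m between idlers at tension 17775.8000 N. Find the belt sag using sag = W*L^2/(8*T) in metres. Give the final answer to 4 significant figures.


sag = 51.4860 * 1.1680^2 / (8 * 17775.8000)
sag = 0.0004939 m


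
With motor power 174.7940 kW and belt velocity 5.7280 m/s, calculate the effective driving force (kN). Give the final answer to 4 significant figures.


Te = P / v = 174.7940 / 5.7280
Te = 30.52 kN


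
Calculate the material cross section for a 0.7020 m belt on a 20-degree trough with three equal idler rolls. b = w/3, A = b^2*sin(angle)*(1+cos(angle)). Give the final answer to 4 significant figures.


b = 0.7020/3 = 0.234 m
A = 0.234^2 * sin(20 deg) * (1 + cos(20 deg))
A = 0.03633 m^2


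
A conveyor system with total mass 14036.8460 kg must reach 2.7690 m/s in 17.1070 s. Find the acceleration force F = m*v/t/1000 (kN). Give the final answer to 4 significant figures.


F = 14036.8460 * 2.7690 / 17.1070 / 1000
F = 2.272 kN


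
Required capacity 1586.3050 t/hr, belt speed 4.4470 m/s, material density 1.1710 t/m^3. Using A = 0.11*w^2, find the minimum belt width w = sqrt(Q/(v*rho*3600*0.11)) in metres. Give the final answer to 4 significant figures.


A_req = 1586.3050 / (4.4470 * 1.1710 * 3600) = 0.0846175 m^2
w = sqrt(0.0846175 / 0.11)
w = 0.8771 m


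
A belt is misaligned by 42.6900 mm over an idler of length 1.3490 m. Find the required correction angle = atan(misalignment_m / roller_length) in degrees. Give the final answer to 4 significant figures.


misalign_m = 42.6900 / 1000 = 0.042690 m
angle = atan(0.042690 / 1.3490)
angle = 1.813 deg


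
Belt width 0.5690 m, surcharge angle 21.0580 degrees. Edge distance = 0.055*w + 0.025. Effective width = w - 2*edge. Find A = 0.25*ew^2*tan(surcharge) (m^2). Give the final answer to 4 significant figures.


edge = 0.055*0.5690 + 0.025 = 0.056295 m
ew = 0.5690 - 2*0.056295 = 0.45641 m
A = 0.25 * 0.45641^2 * tan(21.0580 deg)
A = 0.02005 m^2


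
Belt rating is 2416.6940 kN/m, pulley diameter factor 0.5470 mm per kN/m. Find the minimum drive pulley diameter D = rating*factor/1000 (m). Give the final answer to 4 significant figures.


D = 2416.6940 * 0.5470 / 1000
D = 1.322 m


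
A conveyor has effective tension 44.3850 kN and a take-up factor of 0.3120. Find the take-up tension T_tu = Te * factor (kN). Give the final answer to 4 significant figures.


T_tu = 44.3850 * 0.3120
T_tu = 13.85 kN


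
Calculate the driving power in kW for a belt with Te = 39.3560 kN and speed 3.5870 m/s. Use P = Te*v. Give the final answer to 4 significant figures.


P = Te * v = 39.3560 * 3.5870
P = 141.2 kW


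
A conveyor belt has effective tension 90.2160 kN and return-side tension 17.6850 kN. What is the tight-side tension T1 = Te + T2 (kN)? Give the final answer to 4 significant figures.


T1 = Te + T2 = 90.2160 + 17.6850
T1 = 107.9 kN


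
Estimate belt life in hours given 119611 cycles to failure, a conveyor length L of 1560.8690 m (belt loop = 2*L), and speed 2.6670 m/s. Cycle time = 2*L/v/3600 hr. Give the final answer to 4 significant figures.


cycle_time = 2 * 1560.8690 / 2.6670 / 3600 = 0.32514 hr
life = 119611 * 0.32514 = 38890 hours


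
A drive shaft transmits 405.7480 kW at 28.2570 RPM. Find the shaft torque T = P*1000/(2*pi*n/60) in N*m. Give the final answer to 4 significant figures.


omega = 2*pi*28.2570/60 = 2.95907 rad/s
T = 405.7480*1000 / 2.95907
T = 137100 N*m


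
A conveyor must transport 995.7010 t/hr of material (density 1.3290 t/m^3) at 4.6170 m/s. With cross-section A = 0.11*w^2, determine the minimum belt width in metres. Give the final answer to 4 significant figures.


A_req = 995.7010 / (4.6170 * 1.3290 * 3600) = 0.0450756 m^2
w = sqrt(0.0450756 / 0.11)
w = 0.6401 m


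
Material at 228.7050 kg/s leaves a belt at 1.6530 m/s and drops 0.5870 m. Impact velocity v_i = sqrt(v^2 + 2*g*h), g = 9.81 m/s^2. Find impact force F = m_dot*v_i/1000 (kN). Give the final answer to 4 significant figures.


v_i = sqrt(1.6530^2 + 2*9.81*0.5870) = 3.77483 m/s
F = 228.7050 * 3.77483 / 1000
F = 0.8633 kN


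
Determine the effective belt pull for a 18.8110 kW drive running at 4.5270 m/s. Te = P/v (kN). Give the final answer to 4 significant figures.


Te = P / v = 18.8110 / 4.5270
Te = 4.155 kN


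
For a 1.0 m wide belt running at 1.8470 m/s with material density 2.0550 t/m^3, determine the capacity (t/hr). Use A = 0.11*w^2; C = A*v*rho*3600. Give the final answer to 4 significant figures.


A = 0.11 * 1.0^2 = 0.11 m^2
C = 0.11 * 1.8470 * 2.0550 * 3600
C = 1503 t/hr


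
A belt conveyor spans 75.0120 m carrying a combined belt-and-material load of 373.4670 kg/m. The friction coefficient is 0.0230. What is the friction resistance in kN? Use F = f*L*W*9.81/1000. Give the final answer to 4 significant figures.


F = 0.0230 * 75.0120 * 373.4670 * 9.81 / 1000
F = 6.321 kN


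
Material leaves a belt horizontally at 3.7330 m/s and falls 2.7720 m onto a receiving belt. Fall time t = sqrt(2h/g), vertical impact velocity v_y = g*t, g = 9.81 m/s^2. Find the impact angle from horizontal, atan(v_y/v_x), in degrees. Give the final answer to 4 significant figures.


t = sqrt(2*2.7720/9.81) = 0.751756 s
v_y = 9.81 * 0.751756 = 7.37473 m/s
angle = atan(7.37473 / 3.7330) = 63.15 deg


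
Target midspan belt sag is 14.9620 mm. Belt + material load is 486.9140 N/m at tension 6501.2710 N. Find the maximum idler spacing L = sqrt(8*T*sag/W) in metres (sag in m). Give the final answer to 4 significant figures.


sag = 14.9620/1000 = 0.014962 m
L = sqrt(8 * 6501.2710 * 0.014962 / 486.9140)
L = 1.264 m


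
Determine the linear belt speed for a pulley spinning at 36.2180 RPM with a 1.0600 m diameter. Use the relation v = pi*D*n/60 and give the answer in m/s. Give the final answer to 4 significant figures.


v = pi * 1.0600 * 36.2180 / 60
v = 2.010 m/s


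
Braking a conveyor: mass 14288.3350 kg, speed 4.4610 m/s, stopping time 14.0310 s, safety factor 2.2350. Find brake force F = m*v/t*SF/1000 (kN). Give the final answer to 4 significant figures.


F = 14288.3350 * 4.4610 / 14.0310 * 2.2350 / 1000
F = 10.15 kN


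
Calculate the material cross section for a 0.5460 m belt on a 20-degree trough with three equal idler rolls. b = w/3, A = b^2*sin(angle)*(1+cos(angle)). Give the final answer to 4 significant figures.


b = 0.5460/3 = 0.182 m
A = 0.182^2 * sin(20 deg) * (1 + cos(20 deg))
A = 0.02197 m^2


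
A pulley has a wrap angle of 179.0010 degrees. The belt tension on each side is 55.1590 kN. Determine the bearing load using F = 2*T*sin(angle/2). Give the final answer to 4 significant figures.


F = 2 * 55.1590 * sin(179.0010/2 deg)
F = 110.3 kN


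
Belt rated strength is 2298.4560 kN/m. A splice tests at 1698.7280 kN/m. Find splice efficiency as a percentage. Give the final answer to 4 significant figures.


Eff = 1698.7280 / 2298.4560 * 100
Eff = 73.91 %


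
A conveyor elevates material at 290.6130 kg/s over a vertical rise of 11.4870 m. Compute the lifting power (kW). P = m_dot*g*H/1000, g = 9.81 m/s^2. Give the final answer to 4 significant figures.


P = 290.6130 * 9.81 * 11.4870 / 1000
P = 32.75 kW


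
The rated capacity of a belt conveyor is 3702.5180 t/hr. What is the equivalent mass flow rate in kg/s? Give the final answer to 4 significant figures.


m_dot = 3702.5180 * 1000 / 3600
m_dot = 1028 kg/s


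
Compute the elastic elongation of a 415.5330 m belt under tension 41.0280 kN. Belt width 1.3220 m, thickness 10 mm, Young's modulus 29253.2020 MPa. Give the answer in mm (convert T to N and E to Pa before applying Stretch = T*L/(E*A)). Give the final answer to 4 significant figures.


A = 1.3220 * 0.01 = 0.01322 m^2
Stretch = 41.0280*1000 * 415.5330 / (29253.2020e6 * 0.01322) * 1000
Stretch = 44.08 mm


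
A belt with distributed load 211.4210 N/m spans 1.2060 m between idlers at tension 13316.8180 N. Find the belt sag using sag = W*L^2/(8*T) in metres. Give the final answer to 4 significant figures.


sag = 211.4210 * 1.2060^2 / (8 * 13316.8180)
sag = 0.002886 m


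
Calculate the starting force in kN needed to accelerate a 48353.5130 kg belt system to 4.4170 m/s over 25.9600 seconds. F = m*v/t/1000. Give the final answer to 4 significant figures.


F = 48353.5130 * 4.4170 / 25.9600 / 1000
F = 8.227 kN


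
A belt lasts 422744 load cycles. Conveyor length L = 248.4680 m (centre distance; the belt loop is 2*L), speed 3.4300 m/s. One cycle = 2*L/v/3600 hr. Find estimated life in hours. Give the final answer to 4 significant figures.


cycle_time = 2 * 248.4680 / 3.4300 / 3600 = 0.0402443 hr
life = 422744 * 0.0402443 = 17010 hours


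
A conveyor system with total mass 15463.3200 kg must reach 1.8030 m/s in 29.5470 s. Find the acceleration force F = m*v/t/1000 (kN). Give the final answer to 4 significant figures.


F = 15463.3200 * 1.8030 / 29.5470 / 1000
F = 0.9436 kN


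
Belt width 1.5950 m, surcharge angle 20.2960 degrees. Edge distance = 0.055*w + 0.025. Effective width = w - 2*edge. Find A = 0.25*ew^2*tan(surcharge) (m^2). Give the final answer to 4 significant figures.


edge = 0.055*1.5950 + 0.025 = 0.112725 m
ew = 1.5950 - 2*0.112725 = 1.36955 m
A = 0.25 * 1.36955^2 * tan(20.2960 deg)
A = 0.1734 m^2


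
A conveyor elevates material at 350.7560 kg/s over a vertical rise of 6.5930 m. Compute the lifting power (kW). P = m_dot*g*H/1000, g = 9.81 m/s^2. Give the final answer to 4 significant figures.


P = 350.7560 * 9.81 * 6.5930 / 1000
P = 22.69 kW


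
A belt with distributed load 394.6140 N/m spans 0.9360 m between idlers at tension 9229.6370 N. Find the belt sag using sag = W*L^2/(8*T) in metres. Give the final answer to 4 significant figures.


sag = 394.6140 * 0.9360^2 / (8 * 9229.6370)
sag = 0.004682 m


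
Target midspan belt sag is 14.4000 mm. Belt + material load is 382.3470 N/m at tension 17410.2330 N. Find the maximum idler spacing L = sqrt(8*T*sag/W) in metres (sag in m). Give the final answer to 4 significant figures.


sag = 14.4000/1000 = 0.014400 m
L = sqrt(8 * 17410.2330 * 0.014400 / 382.3470)
L = 2.290 m


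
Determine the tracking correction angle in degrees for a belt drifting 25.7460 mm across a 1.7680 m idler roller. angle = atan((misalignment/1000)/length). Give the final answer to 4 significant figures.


misalign_m = 25.7460 / 1000 = 0.025746 m
angle = atan(0.025746 / 1.7680)
angle = 0.8343 deg


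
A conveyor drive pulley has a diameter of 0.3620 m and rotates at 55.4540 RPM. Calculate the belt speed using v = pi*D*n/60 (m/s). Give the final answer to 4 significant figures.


v = pi * 0.3620 * 55.4540 / 60
v = 1.051 m/s


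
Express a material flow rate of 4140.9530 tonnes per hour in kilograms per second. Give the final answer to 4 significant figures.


m_dot = 4140.9530 * 1000 / 3600
m_dot = 1150 kg/s


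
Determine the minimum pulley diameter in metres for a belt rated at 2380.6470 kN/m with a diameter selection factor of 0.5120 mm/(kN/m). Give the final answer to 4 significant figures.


D = 2380.6470 * 0.5120 / 1000
D = 1.219 m


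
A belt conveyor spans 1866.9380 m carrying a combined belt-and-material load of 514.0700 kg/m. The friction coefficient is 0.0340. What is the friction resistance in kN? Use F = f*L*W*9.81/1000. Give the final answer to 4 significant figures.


F = 0.0340 * 1866.9380 * 514.0700 * 9.81 / 1000
F = 320.1 kN


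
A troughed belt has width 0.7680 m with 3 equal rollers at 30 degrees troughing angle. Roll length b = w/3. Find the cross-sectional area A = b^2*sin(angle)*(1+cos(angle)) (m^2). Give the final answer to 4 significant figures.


b = 0.7680/3 = 0.256 m
A = 0.256^2 * sin(30 deg) * (1 + cos(30 deg))
A = 0.06115 m^2


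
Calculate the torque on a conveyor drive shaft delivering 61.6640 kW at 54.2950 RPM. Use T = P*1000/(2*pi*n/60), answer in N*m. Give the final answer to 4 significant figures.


omega = 2*pi*54.2950/60 = 5.68576 rad/s
T = 61.6640*1000 / 5.68576
T = 10850 N*m


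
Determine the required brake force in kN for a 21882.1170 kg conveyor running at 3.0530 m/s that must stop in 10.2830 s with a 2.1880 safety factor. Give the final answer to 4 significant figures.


F = 21882.1170 * 3.0530 / 10.2830 * 2.1880 / 1000
F = 14.21 kN


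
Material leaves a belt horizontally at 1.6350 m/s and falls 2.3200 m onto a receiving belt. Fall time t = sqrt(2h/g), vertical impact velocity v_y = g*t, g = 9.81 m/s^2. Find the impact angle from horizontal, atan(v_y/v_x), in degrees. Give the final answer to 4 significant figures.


t = sqrt(2*2.3200/9.81) = 0.68774 s
v_y = 9.81 * 0.68774 = 6.74673 m/s
angle = atan(6.74673 / 1.6350) = 76.38 deg


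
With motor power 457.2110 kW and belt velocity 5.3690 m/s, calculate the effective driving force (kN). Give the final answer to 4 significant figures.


Te = P / v = 457.2110 / 5.3690
Te = 85.16 kN


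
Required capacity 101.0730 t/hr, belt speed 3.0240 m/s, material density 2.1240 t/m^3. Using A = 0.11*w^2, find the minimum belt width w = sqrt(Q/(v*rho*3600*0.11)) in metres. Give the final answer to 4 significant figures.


A_req = 101.0730 / (3.0240 * 2.1240 * 3600) = 0.00437116 m^2
w = sqrt(0.00437116 / 0.11)
w = 0.1993 m
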